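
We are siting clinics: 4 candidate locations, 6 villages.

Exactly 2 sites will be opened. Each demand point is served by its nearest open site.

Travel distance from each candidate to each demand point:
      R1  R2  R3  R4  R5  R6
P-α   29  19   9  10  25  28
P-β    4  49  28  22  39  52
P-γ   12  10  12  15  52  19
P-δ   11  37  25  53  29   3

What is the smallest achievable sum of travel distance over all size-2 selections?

Open {P-α, P-δ}.
  R1→P-δ 11, R2→P-α 19, R3→P-α 9, R4→P-α 10, R5→P-α 25, R6→P-δ 3  ⇒ total 77.
Compare {P-γ, P-δ}: total 80.
Compare {P-α, P-γ}: total 85.
No size-2 selection does better; minimum is 77.

77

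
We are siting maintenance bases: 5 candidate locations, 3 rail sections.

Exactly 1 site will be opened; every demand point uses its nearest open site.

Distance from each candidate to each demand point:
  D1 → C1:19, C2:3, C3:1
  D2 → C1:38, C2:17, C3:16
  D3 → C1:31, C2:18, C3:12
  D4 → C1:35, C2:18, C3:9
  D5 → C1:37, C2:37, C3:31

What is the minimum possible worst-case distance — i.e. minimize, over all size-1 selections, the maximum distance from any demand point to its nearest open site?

19

Open {D1}.
  Farthest demand point is C1 at distance 19 (to D1); all others are ≤ 19.
With {D3} the worst case is 31.
With {D4} the worst case is 35.
No size-1 selection achieves below 19.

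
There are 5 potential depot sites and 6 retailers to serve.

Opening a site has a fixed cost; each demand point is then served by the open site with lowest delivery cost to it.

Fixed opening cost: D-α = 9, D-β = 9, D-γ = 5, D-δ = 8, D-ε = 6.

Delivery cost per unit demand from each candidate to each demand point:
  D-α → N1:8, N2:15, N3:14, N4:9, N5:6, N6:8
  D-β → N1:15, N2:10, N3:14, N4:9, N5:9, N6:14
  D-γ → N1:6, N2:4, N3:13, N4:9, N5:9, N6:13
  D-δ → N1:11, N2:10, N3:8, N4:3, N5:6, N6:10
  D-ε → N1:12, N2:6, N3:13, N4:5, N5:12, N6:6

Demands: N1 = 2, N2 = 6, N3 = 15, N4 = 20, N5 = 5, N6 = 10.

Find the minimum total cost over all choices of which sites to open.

Open {D-γ, D-δ, D-ε}: assign each demand point to its cheapest open site.
  N1→D-γ 2×6=12, N2→D-γ 6×4=24, N3→D-δ 15×8=120, N4→D-δ 20×3=60, N5→D-δ 5×6=30, N6→D-ε 10×6=60
  delivery cost 306, fixed 19 → total 325.
Compare {D-α, D-γ, D-δ, D-ε}: delivery cost 306 + fixed 28 = 334.
Compare {D-β, D-γ, D-δ, D-ε}: delivery cost 306 + fixed 28 = 334.
Compare {D-δ, D-ε}: delivery cost 328 + fixed 14 = 342.
All other subsets cost ≥ 334. Minimum total cost: 325.

325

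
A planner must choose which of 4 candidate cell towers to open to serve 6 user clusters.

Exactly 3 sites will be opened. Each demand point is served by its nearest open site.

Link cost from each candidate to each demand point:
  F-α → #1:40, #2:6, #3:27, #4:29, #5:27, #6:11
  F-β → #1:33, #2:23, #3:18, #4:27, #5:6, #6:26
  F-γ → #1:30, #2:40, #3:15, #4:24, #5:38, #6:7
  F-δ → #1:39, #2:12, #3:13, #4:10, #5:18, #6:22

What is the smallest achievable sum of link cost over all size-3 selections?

Open {F-β, F-γ, F-δ}.
  #1→F-γ 30, #2→F-δ 12, #3→F-δ 13, #4→F-δ 10, #5→F-β 6, #6→F-γ 7  ⇒ total 78.
Compare {F-α, F-β, F-δ}: total 79.
Compare {F-α, F-γ, F-δ}: total 84.
No size-3 selection does better; minimum is 78.

78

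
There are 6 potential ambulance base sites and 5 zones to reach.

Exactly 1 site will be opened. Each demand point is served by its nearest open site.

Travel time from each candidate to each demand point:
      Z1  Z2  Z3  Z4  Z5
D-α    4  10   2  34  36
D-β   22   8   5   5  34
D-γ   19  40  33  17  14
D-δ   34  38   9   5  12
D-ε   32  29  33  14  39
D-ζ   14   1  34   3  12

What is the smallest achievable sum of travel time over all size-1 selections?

Open {D-ζ}.
  Z1→D-ζ 14, Z2→D-ζ 1, Z3→D-ζ 34, Z4→D-ζ 3, Z5→D-ζ 12  ⇒ total 64.
Compare {D-β}: total 74.
Compare {D-α}: total 86.
No size-1 selection does better; minimum is 64.

64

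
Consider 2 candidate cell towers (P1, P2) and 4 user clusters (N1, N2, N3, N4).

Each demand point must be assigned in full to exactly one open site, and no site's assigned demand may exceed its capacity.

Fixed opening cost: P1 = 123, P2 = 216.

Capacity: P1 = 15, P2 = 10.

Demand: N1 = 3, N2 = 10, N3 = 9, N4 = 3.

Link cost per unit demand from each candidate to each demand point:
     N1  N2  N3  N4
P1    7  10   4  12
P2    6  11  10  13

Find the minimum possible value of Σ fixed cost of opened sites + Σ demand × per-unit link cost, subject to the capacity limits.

542

Open {P1, P2}; cheapest assignment that respects the capacities:
  P1 (cap 15, load 15): N1, N3, N4 — cost 3×7 + 9×4 + 3×12 = 93
  P2 (cap 10, load 10): N2 — cost 10×11 = 110
  Shipping 203, fixed 339 → total 542.
  Any other capacity-feasible assignment to {P1, P2} ships for at least 203.
Total demand is 25 and no other set of sites has combined capacity ≥ 25, so {P1, P2} is the only feasible choice of open sites. Minimum: 542.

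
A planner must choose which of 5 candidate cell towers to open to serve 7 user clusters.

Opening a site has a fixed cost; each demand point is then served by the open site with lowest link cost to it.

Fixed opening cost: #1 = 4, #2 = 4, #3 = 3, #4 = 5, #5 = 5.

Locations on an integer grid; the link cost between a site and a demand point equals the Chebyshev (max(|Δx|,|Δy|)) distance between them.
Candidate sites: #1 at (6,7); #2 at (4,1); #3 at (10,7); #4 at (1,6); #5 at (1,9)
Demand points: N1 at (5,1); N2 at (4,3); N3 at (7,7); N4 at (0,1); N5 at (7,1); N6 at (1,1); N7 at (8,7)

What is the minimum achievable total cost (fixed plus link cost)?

Open {#1, #2}: assign each demand point to its cheapest open site.
  N1→#2 1, N2→#2 2, N3→#1 1, N4→#2 4, N5→#2 3, N6→#2 3, N7→#1 2
  link cost 16, fixed 8 → total 24.
Compare {#2, #3}: link cost 18 + fixed 7 = 25.
Compare {#1, #2, #3}: link cost 16 + fixed 11 = 27.
Compare {#2}: link cost 25 + fixed 4 = 29.
All other subsets cost ≥ 25. Minimum total cost: 24.

24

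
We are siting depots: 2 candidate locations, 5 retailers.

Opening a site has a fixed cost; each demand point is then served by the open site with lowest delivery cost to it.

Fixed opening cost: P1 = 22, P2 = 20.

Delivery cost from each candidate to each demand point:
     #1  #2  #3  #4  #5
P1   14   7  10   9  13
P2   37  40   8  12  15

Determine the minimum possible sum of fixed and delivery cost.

Open {P1}: assign each demand point to its cheapest open site.
  #1→P1 14, #2→P1 7, #3→P1 10, #4→P1 9, #5→P1 13
  delivery cost 53, fixed 22 → total 75.
Compare {P1, P2}: delivery cost 51 + fixed 42 = 93.
Compare {P2}: delivery cost 112 + fixed 20 = 132.

75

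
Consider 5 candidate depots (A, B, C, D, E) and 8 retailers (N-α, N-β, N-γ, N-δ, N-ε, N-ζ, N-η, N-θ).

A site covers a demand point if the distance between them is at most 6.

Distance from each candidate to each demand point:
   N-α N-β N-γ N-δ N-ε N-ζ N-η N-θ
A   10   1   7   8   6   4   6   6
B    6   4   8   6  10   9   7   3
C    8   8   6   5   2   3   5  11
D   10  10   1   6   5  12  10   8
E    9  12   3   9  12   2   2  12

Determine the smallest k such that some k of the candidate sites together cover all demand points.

2

Coverage sets (demand points within 6 of each site):
  A: {N-β, N-ε, N-ζ, N-η, N-θ}
  B: {N-α, N-β, N-δ, N-θ}
  C: {N-γ, N-δ, N-ε, N-ζ, N-η}
  D: {N-γ, N-δ, N-ε}
  E: {N-γ, N-ζ, N-η}
No single site covers all 8 demand points.
But {B, C} covers everything, so the minimum is 2.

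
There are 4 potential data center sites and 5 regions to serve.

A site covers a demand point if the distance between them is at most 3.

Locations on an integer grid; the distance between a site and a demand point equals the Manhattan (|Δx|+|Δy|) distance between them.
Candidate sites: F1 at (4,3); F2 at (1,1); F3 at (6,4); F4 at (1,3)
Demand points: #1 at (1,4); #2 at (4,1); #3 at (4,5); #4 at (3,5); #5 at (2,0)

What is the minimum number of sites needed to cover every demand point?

Coverage sets (demand points within 3 of each site):
  F1: {#2, #3, #4}
  F2: {#1, #2, #5}
  F3: {#3}
  F4: {#1}
No single site covers all 5 demand points.
But {F1, F2} covers everything, so the minimum is 2.

2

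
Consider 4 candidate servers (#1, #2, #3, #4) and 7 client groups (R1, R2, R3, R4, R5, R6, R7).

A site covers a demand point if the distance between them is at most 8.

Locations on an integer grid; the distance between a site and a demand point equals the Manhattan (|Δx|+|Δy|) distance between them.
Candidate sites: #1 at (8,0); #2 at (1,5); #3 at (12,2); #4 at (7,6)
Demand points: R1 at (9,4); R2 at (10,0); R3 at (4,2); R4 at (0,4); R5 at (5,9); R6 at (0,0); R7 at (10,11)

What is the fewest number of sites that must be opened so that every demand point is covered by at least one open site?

Coverage sets (demand points within 8 of each site):
  #1: {R1, R2, R3, R6}
  #2: {R3, R4, R5, R6}
  #3: {R1, R2, R3}
  #4: {R1, R3, R5, R7}
No 2 sites suffice: every size-2 union leaves at least one demand point uncovered.
But {#1, #2, #4} covers everything, so the minimum is 3.

3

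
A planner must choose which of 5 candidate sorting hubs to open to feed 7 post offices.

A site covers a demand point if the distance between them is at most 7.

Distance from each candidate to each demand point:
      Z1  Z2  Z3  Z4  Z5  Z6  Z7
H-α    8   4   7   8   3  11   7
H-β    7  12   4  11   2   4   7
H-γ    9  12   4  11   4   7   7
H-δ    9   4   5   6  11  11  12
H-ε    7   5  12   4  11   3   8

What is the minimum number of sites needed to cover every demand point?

2

Coverage sets (demand points within 7 of each site):
  H-α: {Z2, Z3, Z5, Z7}
  H-β: {Z1, Z3, Z5, Z6, Z7}
  H-γ: {Z3, Z5, Z6, Z7}
  H-δ: {Z2, Z3, Z4}
  H-ε: {Z1, Z2, Z4, Z6}
No single site covers all 7 demand points.
But {H-α, H-ε} covers everything, so the minimum is 2.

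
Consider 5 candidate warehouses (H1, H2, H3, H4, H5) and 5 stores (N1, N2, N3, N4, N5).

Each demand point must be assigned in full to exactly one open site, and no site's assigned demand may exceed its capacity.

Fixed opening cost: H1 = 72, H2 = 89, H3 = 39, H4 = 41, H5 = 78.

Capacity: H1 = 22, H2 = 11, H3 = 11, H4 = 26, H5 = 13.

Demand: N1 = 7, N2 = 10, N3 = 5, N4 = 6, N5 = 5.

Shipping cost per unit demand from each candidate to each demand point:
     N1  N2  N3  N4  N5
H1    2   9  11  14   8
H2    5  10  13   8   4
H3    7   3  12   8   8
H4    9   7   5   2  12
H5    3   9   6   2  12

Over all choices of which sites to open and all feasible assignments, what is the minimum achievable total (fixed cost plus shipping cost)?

Open {H3, H4}; cheapest assignment that respects the capacities:
  H3 (cap 11, load 10): N2 — cost 10×3 = 30
  H4 (cap 26, load 23): N1, N3, N4, N5 — cost 7×9 + 5×5 + 6×2 + 5×12 = 160
  Shipping 190, fixed 80 → total 270.
  Any other capacity-feasible assignment to {H3, H4} ships for at least 190.
Compare {H1, H3, H4}: its best feasible assignment gives total 273.
Compare {H1, H4}: its best feasible assignment gives total 274.
Every other set of open sites that can feasibly serve all demand totals ≥ 273 even under its best assignment. Minimum: 270.

270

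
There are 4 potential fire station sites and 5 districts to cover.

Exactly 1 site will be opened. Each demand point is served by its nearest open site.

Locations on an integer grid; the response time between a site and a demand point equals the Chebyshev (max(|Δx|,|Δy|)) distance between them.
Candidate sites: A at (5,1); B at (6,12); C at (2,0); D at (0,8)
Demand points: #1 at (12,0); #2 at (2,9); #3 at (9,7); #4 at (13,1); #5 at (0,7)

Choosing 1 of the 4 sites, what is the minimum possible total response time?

35

Open {A}.
  #1→A 7, #2→A 8, #3→A 6, #4→A 8, #5→A 6  ⇒ total 35.
Compare {D}: total 37.
Compare {B}: total 38.
No size-1 selection does better; minimum is 35.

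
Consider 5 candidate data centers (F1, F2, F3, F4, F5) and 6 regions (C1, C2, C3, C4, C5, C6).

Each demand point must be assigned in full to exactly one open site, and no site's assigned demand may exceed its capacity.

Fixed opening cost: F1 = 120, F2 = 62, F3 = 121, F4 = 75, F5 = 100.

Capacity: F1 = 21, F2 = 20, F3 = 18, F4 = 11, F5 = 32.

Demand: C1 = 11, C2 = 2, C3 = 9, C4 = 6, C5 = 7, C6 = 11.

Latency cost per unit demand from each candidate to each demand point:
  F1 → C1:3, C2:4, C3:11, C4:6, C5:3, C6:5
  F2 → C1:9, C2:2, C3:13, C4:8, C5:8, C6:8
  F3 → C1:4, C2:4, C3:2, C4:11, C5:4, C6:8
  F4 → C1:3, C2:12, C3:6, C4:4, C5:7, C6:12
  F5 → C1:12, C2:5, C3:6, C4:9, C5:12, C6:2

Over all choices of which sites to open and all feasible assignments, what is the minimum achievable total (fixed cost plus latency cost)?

412

Open {F1, F5}; cheapest assignment that respects the capacities:
  F1 (cap 21, load 20): C1, C2, C5 — cost 11×3 + 2×4 + 7×3 = 62
  F5 (cap 32, load 26): C3, C4, C6 — cost 9×6 + 6×9 + 11×2 = 130
  Shipping 192, fixed 220 → total 412.
  Any other capacity-feasible assignment to {F1, F5} ships for at least 192.
Compare {F3, F5}: its best feasible assignment gives total 433.
Compare {F2, F5}: its best feasible assignment gives total 451.
Every other set of open sites that can feasibly serve all demand totals ≥ 433 even under its best assignment. Minimum: 412.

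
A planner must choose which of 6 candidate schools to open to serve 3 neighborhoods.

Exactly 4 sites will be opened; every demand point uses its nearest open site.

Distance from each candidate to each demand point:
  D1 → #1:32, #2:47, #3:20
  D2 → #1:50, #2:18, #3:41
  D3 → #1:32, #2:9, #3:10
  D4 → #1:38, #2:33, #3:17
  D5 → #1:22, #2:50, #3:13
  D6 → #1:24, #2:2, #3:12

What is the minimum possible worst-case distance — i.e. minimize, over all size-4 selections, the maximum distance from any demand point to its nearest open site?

22

Open {D1, D2, D3, D5}.
  Farthest demand point is #1 at distance 22 (to D5); all others are ≤ 22.
With {D1, D2, D4, D5} the worst case is 22.
With {D1, D2, D5, D6} the worst case is 22.
No size-4 selection achieves below 22.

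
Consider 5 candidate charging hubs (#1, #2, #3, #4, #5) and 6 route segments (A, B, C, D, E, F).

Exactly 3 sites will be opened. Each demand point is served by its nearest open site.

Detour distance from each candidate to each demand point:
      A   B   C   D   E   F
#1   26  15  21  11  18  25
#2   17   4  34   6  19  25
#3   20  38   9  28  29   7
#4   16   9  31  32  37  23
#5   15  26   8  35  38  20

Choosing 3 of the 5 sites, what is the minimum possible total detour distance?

Open {#2, #3, #5}.
  A→#5 15, B→#2 4, C→#5 8, D→#2 6, E→#2 19, F→#3 7  ⇒ total 59.
Compare {#1, #2, #3}: total 61.
Compare {#2, #3, #4}: total 61.
No size-3 selection does better; minimum is 59.

59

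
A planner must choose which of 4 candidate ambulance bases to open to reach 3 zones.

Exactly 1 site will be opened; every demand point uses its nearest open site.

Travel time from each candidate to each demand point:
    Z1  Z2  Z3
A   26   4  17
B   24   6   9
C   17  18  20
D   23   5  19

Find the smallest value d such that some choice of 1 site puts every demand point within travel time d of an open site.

20

Open {C}.
  Farthest demand point is Z3 at travel time 20 (to C); all others are ≤ 20.
With {D} the worst case is 23.
With {B} the worst case is 24.
No size-1 selection achieves below 20.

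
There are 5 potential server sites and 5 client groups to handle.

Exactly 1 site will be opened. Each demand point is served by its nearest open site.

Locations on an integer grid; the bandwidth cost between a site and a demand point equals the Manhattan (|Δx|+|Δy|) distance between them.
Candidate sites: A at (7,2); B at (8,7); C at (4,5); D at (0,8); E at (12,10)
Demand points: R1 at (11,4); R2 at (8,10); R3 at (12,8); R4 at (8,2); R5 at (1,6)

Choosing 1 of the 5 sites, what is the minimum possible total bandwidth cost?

27

Open {B}.
  R1→B 6, R2→B 3, R3→B 5, R4→B 5, R5→B 8  ⇒ total 27.
Compare {A}: total 37.
Compare {C}: total 39.
No size-1 selection does better; minimum is 27.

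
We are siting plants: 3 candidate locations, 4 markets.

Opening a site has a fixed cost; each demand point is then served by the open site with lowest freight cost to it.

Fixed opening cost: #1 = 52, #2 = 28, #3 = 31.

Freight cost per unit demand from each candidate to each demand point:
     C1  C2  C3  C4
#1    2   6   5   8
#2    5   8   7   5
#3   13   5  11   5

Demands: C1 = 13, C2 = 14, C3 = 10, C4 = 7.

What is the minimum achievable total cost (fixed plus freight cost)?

264

Open {#1, #3}: assign each demand point to its cheapest open site.
  C1→#1 13×2=26, C2→#3 14×5=70, C3→#1 10×5=50, C4→#3 7×5=35
  freight cost 181, fixed 83 → total 264.
Compare {#1}: freight cost 216 + fixed 52 = 268.
Compare {#1, #2}: freight cost 195 + fixed 80 = 275.
Compare {#1, #2, #3}: freight cost 181 + fixed 111 = 292.
All other subsets cost ≥ 268. Minimum total cost: 264.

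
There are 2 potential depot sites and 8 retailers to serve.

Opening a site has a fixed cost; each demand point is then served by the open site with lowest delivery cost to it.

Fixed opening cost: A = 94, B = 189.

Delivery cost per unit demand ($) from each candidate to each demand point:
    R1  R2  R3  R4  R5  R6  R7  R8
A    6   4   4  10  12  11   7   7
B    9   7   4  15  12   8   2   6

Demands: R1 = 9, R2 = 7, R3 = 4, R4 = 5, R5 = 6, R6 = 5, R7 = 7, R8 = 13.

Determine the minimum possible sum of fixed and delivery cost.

Open {A}: assign each demand point to its cheapest open site.
  R1→A 9×6=54, R2→A 7×4=28, R3→A 4×4=16, R4→A 5×10=50, R5→A 6×12=72, R6→A 5×11=55, R7→A 7×7=49, R8→A 13×7=91
  delivery cost 415, fixed 94 → total 509.
Compare {B}: delivery cost 425 + fixed 189 = 614.
Compare {A, B}: delivery cost 352 + fixed 283 = 635.

509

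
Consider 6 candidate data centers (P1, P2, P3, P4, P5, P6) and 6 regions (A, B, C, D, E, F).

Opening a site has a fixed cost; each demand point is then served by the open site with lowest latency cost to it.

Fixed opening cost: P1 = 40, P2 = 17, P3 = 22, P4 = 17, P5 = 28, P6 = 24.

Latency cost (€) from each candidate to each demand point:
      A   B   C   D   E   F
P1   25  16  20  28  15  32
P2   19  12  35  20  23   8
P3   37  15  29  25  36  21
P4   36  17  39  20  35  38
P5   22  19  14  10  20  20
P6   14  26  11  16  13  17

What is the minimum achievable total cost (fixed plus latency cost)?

115

Open {P2, P6}: assign each demand point to its cheapest open site.
  A→P6 14, B→P2 12, C→P6 11, D→P6 16, E→P6 13, F→P2 8
  latency cost 74, fixed 41 → total 115.
Compare {P6}: latency cost 97 + fixed 24 = 121.
Compare {P2, P5}: latency cost 83 + fixed 45 = 128.
Compare {P4, P6}: latency cost 88 + fixed 41 = 129.
All other subsets cost ≥ 121. Minimum total cost: 115.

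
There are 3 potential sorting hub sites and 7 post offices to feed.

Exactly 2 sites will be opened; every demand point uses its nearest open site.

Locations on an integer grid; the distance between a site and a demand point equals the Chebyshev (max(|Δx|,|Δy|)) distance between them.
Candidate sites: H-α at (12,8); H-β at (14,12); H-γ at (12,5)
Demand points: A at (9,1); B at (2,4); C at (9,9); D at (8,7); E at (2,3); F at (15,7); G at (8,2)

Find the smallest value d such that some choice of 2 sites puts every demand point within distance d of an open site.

10

Open {H-α, H-β}.
  Farthest demand point is B at distance 10 (to H-α); all others are ≤ 10.
With {H-α, H-γ} the worst case is 10.
With {H-β, H-γ} the worst case is 10.
No size-2 selection achieves below 10.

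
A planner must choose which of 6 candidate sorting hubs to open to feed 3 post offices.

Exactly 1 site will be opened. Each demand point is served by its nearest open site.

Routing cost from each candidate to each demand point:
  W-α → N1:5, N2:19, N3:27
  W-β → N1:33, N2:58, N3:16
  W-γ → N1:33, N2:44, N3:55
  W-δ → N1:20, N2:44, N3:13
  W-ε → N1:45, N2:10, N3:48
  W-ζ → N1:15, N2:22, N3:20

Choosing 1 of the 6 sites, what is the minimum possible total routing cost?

51

Open {W-α}.
  N1→W-α 5, N2→W-α 19, N3→W-α 27  ⇒ total 51.
Compare {W-ζ}: total 57.
Compare {W-δ}: total 77.
No size-1 selection does better; minimum is 51.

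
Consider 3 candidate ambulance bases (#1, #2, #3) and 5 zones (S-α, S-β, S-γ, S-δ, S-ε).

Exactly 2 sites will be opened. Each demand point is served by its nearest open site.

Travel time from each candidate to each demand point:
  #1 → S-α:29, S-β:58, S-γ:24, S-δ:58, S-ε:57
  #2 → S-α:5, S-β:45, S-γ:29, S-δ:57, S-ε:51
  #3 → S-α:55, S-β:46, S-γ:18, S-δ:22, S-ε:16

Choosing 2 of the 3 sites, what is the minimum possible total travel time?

106

Open {#2, #3}.
  S-α→#2 5, S-β→#2 45, S-γ→#3 18, S-δ→#3 22, S-ε→#3 16  ⇒ total 106.
Compare {#1, #3}: total 131.
Compare {#1, #2}: total 182.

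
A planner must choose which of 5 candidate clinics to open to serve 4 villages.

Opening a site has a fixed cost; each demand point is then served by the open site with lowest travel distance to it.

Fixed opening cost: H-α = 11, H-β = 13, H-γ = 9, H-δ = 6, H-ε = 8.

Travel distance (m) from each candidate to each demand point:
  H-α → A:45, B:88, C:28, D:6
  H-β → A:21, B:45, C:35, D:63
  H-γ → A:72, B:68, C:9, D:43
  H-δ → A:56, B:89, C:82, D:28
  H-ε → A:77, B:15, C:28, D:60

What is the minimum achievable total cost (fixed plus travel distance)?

Open {H-α, H-β, H-γ, H-ε}: assign each demand point to its cheapest open site.
  A→H-β 21, B→H-ε 15, C→H-γ 9, D→H-α 6
  travel distance 51, fixed 41 → total 92.
Compare {H-α, H-β, H-γ, H-δ, H-ε}: travel distance 51 + fixed 47 = 98.
Compare {H-α, H-β, H-ε}: travel distance 70 + fixed 32 = 102.
Compare {H-α, H-γ, H-ε}: travel distance 75 + fixed 28 = 103.
All other subsets cost ≥ 98. Minimum total cost: 92.

92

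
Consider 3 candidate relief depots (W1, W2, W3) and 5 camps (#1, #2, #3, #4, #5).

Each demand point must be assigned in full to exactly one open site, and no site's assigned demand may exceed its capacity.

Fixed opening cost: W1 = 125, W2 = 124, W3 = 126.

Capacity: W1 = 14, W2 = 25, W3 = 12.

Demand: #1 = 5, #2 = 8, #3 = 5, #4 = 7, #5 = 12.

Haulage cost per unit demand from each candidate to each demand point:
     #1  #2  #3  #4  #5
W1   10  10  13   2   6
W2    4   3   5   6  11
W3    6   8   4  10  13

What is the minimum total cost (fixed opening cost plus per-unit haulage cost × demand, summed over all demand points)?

Open {W1, W2}; cheapest assignment that respects the capacities:
  W1 (cap 14, load 12): #5 — cost 12×6 = 72
  W2 (cap 25, load 25): #1, #2, #3, #4 — cost 5×4 + 8×3 + 5×5 + 7×6 = 111
  Shipping 183, fixed 249 → total 432.
  Any other capacity-feasible assignment to {W1, W2} ships for at least 183.
Compare {W2, W3}: its best feasible assignment gives total 516.
Compare {W1, W2, W3}: its best feasible assignment gives total 553.
Every other set of open sites that can feasibly serve all demand totals ≥ 516 even under its best assignment. Minimum: 432.

432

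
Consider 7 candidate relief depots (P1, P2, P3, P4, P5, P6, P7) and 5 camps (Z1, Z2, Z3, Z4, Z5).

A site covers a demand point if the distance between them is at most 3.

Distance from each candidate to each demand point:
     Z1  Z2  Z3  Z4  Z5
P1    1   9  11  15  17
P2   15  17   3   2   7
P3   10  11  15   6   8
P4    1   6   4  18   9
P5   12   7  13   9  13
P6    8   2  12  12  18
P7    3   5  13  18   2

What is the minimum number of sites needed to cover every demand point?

Coverage sets (demand points within 3 of each site):
  P1: {Z1}
  P2: {Z3, Z4}
  P3: {}
  P4: {Z1}
  P5: {}
  P6: {Z2}
  P7: {Z1, Z5}
No 2 sites suffice: every size-2 union leaves at least one demand point uncovered.
But {P2, P6, P7} covers everything, so the minimum is 3.

3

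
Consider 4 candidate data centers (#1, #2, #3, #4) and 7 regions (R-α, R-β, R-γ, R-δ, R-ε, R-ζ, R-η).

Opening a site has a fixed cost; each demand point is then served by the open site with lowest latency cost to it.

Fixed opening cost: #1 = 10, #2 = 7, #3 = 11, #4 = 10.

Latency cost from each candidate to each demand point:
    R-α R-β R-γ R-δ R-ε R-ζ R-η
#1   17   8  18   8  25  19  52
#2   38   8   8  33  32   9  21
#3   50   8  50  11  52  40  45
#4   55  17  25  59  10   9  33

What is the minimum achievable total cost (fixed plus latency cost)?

108

Open {#1, #2, #4}: assign each demand point to its cheapest open site.
  R-α→#1 17, R-β→#1 8, R-γ→#2 8, R-δ→#1 8, R-ε→#4 10, R-ζ→#2 9, R-η→#2 21
  latency cost 81, fixed 27 → total 108.
Compare {#1, #2}: latency cost 96 + fixed 17 = 113.
Compare {#1, #2, #3, #4}: latency cost 81 + fixed 38 = 119.
Compare {#1, #4}: latency cost 103 + fixed 20 = 123.
All other subsets cost ≥ 113. Minimum total cost: 108.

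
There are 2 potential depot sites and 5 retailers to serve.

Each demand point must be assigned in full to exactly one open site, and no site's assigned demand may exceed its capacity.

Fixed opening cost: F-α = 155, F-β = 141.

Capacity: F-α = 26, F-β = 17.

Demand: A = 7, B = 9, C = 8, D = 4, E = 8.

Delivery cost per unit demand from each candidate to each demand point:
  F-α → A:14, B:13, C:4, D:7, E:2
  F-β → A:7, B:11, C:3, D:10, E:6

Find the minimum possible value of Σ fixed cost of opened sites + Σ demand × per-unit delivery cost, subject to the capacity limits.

520

Open {F-α, F-β}; cheapest assignment that respects the capacities:
  F-α (cap 26, load 20): C, D, E — cost 8×4 + 4×7 + 8×2 = 76
  F-β (cap 17, load 16): A, B — cost 7×7 + 9×11 = 148
  Shipping 224, fixed 296 → total 520.
  Any other capacity-feasible assignment to {F-α, F-β} ships for at least 224.
Total demand is 36 and no other set of sites has combined capacity ≥ 36, so {F-α, F-β} is the only feasible choice of open sites. Minimum: 520.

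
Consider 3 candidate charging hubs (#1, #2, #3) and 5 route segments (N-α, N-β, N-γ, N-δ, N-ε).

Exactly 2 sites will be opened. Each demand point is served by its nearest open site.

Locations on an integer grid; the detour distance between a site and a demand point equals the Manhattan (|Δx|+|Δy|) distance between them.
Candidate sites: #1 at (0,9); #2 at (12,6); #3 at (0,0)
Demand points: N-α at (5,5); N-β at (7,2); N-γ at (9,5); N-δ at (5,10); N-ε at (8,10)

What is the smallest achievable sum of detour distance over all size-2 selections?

35

Open {#1, #2}.
  N-α→#2 8, N-β→#2 9, N-γ→#2 4, N-δ→#1 6, N-ε→#2 8  ⇒ total 35.
Compare {#2, #3}: total 40.
Compare {#1, #3}: total 46.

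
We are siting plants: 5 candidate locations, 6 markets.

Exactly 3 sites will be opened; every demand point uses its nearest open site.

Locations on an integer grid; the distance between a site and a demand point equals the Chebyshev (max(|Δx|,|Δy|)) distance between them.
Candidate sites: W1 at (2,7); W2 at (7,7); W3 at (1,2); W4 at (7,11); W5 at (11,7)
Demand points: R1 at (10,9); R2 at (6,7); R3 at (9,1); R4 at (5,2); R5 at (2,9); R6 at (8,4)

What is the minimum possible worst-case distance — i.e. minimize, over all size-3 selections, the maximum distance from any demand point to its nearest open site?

Open {W1, W2, W3}.
  Farthest demand point is R3 at distance 6 (to W2); all others are ≤ 6.
With {W1, W2, W4} the worst case is 6.
With {W1, W2, W5} the worst case is 6.
No size-3 selection achieves below 6.

6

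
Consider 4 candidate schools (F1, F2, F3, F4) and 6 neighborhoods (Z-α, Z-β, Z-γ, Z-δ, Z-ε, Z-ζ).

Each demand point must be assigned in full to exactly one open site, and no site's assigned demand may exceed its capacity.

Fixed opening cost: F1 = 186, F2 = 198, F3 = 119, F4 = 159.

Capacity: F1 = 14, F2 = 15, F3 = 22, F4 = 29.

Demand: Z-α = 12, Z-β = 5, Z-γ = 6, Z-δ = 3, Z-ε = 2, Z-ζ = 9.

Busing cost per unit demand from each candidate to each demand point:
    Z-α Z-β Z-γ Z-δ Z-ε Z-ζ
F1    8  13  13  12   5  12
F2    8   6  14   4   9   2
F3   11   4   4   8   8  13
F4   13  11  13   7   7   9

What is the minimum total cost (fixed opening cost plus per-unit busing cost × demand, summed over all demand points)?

594

Open {F3, F4}; cheapest assignment that respects the capacities:
  F3 (cap 22, load 11): Z-β, Z-γ — cost 5×4 + 6×4 = 44
  F4 (cap 29, load 26): Z-α, Z-δ, Z-ε, Z-ζ — cost 12×13 + 3×7 + 2×7 + 9×9 = 272
  Shipping 316, fixed 278 → total 594.
  Any other capacity-feasible assignment to {F3, F4} ships for at least 316.
Compare {F2, F3}: its best feasible assignment gives total 602.
Compare {F2, F4}: its best feasible assignment gives total 674.
Every other set of open sites that can feasibly serve all demand totals ≥ 602 even under its best assignment. Minimum: 594.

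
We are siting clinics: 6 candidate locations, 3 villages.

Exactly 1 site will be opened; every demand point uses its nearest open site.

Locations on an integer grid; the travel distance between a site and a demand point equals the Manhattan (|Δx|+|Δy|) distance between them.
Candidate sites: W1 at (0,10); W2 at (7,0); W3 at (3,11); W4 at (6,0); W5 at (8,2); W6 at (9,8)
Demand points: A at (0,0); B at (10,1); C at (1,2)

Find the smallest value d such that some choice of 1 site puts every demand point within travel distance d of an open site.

Open {W4}.
  Farthest demand point is C at travel distance 7 (to W4); all others are ≤ 7.
With {W2} the worst case is 8.
With {W5} the worst case is 10.
No size-1 selection achieves below 7.

7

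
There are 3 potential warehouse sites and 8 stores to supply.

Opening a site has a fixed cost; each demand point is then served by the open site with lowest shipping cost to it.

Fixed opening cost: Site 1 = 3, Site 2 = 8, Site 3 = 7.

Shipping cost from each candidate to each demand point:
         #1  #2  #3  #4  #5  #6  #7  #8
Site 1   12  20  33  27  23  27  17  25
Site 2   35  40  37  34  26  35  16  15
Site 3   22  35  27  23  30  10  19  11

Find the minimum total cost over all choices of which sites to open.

Open {Site 1, Site 3}: assign each demand point to its cheapest open site.
  #1→Site 1 12, #2→Site 1 20, #3→Site 3 27, #4→Site 3 23, #5→Site 1 23, #6→Site 3 10, #7→Site 1 17, #8→Site 3 11
  shipping cost 143, fixed 10 → total 153.
Compare {Site 1, Site 2, Site 3}: shipping cost 142 + fixed 18 = 160.
Compare {Site 3}: shipping cost 177 + fixed 7 = 184.
Compare {Site 1, Site 2}: shipping cost 173 + fixed 11 = 184.
All other subsets cost ≥ 160. Minimum total cost: 153.

153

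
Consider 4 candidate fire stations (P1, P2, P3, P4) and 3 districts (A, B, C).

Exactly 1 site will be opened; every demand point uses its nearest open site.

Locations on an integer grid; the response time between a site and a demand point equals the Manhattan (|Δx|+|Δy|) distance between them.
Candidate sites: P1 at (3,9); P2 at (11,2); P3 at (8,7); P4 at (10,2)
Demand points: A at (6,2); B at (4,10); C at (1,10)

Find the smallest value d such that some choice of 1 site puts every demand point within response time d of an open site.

Open {P1}.
  Farthest demand point is A at response time 10 (to P1); all others are ≤ 10.
With {P3} the worst case is 10.
With {P4} the worst case is 17.
No size-1 selection achieves below 10.

10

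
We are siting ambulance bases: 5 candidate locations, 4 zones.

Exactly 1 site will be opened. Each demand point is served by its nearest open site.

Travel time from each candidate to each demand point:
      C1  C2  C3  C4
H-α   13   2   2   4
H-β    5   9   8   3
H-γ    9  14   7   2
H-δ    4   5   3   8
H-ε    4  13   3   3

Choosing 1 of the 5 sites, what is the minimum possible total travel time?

20

Open {H-δ}.
  C1→H-δ 4, C2→H-δ 5, C3→H-δ 3, C4→H-δ 8  ⇒ total 20.
Compare {H-α}: total 21.
Compare {H-ε}: total 23.
No size-1 selection does better; minimum is 20.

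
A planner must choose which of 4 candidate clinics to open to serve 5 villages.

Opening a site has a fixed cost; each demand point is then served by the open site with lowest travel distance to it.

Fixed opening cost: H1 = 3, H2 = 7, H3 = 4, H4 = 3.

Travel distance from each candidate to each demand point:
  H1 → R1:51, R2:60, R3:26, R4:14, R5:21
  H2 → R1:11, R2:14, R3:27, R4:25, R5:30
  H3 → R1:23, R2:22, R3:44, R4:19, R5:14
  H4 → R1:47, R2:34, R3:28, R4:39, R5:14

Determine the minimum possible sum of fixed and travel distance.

92

Open {H1, H2, H4}: assign each demand point to its cheapest open site.
  R1→H2 11, R2→H2 14, R3→H1 26, R4→H1 14, R5→H4 14
  travel distance 79, fixed 13 → total 92.
Compare {H1, H2, H3}: travel distance 79 + fixed 14 = 93.
Compare {H1, H2}: travel distance 86 + fixed 10 = 96.
Compare {H2, H3}: travel distance 85 + fixed 11 = 96.
All other subsets cost ≥ 93. Minimum total cost: 92.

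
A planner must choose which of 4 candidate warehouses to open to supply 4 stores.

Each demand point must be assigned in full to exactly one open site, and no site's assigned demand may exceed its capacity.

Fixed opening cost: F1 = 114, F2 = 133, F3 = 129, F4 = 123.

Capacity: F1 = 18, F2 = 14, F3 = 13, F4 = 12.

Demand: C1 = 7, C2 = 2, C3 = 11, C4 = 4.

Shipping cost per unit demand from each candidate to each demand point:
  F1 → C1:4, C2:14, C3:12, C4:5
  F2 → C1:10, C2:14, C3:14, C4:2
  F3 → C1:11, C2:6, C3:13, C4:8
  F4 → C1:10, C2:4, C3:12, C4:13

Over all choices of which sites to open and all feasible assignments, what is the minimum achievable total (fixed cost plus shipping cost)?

443

Open {F1, F2}; cheapest assignment that respects the capacities:
  F1 (cap 18, load 18): C1, C3 — cost 7×4 + 11×12 = 160
  F2 (cap 14, load 6): C2, C4 — cost 2×14 + 4×2 = 36
  Shipping 196, fixed 247 → total 443.
  Any other capacity-feasible assignment to {F1, F2} ships for at least 196.
Compare {F1, F4}: its best feasible assignment gives total 445.
Compare {F1, F3}: its best feasible assignment gives total 446.
Every other set of open sites that can feasibly serve all demand totals ≥ 445 even under its best assignment. Minimum: 443.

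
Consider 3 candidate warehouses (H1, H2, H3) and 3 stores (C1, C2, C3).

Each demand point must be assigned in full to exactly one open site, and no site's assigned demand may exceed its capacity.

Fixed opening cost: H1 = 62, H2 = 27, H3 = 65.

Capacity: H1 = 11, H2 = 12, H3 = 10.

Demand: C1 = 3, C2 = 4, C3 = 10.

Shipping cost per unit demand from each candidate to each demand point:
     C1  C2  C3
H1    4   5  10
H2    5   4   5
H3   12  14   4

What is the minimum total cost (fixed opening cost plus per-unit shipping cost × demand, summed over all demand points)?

Open {H2, H3}; cheapest assignment that respects the capacities:
  H2 (cap 12, load 7): C1, C2 — cost 3×5 + 4×4 = 31
  H3 (cap 10, load 10): C3 — cost 10×4 = 40
  Shipping 71, fixed 92 → total 163.
  Any other capacity-feasible assignment to {H2, H3} ships for at least 71.
Compare {H1, H2}: its best feasible assignment gives total 171.
Compare {H1, H3}: its best feasible assignment gives total 199.
Every other set of open sites that can feasibly serve all demand totals ≥ 171 even under its best assignment. Minimum: 163.

163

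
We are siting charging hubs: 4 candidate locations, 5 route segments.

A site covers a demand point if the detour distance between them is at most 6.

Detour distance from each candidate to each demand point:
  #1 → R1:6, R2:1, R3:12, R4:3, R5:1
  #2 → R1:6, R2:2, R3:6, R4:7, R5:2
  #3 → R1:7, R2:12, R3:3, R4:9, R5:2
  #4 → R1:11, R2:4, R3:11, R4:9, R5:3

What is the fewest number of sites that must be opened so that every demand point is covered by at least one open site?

2

Coverage sets (demand points within 6 of each site):
  #1: {R1, R2, R4, R5}
  #2: {R1, R2, R3, R5}
  #3: {R3, R5}
  #4: {R2, R5}
No single site covers all 5 demand points.
But {#1, #2} covers everything, so the minimum is 2.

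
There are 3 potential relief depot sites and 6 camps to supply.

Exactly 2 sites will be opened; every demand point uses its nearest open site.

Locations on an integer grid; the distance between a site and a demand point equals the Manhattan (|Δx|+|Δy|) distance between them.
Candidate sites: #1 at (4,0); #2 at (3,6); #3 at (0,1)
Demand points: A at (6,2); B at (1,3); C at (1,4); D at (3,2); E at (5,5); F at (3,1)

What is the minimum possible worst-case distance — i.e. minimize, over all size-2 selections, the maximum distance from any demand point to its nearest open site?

5

Open {#1, #2}.
  Farthest demand point is B at distance 5 (to #2); all others are ≤ 5.
With {#1, #3} the worst case is 6.
With {#2, #3} the worst case is 7.
No size-2 selection achieves below 5.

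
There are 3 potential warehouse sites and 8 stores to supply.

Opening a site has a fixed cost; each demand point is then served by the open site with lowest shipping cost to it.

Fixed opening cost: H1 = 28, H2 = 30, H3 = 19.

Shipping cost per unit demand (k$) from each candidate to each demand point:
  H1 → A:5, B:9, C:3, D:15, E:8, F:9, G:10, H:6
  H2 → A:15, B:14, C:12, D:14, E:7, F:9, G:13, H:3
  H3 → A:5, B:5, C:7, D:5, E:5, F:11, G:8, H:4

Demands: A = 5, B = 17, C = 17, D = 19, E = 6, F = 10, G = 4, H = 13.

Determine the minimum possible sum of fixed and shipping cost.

507

Open {H1, H3}: assign each demand point to its cheapest open site.
  A→H1 5×5=25, B→H3 17×5=85, C→H1 17×3=51, D→H3 19×5=95, E→H3 6×5=30, F→H1 10×9=90, G→H3 4×8=32, H→H3 13×4=52
  shipping cost 460, fixed 47 → total 507.
Compare {H1, H2, H3}: shipping cost 447 + fixed 77 = 524.
Compare {H2, H3}: shipping cost 515 + fixed 49 = 564.
Compare {H3}: shipping cost 548 + fixed 19 = 567.
All other subsets cost ≥ 524. Minimum total cost: 507.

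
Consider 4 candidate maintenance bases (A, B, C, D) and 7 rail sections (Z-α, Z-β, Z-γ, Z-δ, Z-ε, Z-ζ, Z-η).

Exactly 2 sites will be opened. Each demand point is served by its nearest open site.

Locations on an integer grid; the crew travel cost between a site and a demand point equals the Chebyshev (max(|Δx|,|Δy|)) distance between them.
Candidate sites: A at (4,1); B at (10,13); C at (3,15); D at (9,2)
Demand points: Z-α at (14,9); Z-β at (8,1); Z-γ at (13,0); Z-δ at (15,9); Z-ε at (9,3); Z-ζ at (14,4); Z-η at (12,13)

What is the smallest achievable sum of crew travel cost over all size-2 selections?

Open {B, D}.
  Z-α→B 4, Z-β→D 1, Z-γ→D 4, Z-δ→B 5, Z-ε→D 1, Z-ζ→D 5, Z-η→B 2  ⇒ total 22.
Compare {C, D}: total 34.
Compare {A, D}: total 36.
No size-2 selection does better; minimum is 22.

22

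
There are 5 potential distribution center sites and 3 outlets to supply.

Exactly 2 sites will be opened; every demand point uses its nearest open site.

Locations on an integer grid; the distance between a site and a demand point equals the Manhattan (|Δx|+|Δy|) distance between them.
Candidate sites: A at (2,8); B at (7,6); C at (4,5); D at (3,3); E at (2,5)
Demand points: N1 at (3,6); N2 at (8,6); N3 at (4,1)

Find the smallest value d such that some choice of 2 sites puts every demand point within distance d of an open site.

Open {B, D}.
  Farthest demand point is N1 at distance 3 (to D); all others are ≤ 3.
With {B, C} the worst case is 4.
With {A, C} the worst case is 5.
No size-2 selection achieves below 3.

3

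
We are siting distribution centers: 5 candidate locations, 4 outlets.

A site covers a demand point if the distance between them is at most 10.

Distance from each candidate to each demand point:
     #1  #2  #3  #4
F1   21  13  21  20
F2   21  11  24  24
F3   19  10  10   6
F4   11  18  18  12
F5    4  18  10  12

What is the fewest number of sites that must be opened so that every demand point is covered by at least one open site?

Coverage sets (demand points within 10 of each site):
  F1: {}
  F2: {}
  F3: {#2, #3, #4}
  F4: {}
  F5: {#1, #3}
No single site covers all 4 demand points.
But {F3, F5} covers everything, so the minimum is 2.

2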